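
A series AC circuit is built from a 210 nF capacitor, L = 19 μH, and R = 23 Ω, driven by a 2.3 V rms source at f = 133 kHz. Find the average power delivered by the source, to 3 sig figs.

ω = 2πf = 835700 rad/s
X_L = ωL = 15.9 Ω
X_C = 1/(ωC) = 5.70 Ω
Net reactance X = X_L − X_C = 10.2 Ω
Z = 23.0 + j10.2 Ω
|Z| = √(23.0² + 10.2²) = 25.2 Ω
∠Z = arctan(10.2/23.0) = 23.9°
I = V/|Z| = 91.4 mA
P = VI cos φ = 2.3 × 0.0914 × cos(23.9°) = 192 mW

192 mW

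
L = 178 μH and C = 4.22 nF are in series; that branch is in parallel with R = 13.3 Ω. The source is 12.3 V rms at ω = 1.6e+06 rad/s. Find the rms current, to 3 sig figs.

929 mA

X_L = ωL = 285 Ω
X_C = 1/(ωC) = 148 Ω
Branch 1: Z₁ = R = 13.3 Ω
Branch 2 (series LC): Z₂ = j(X_L − X_C) = j137 Ω
Parallel: Z = Z₁Z₂/(Z₁+Z₂), |Z| = 13.2 Ω, ∠Z = 5.56°
I = V/|Z| = 12.3/13.2 = 929 mA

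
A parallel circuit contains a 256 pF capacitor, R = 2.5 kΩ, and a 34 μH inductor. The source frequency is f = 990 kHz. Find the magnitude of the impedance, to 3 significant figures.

ω = 2πf = 6.22e+06 rad/s
X_L = ωL = 211 Ω
X_C = 1/(ωC) = 628 Ω
Parallel: admittances add. Y = 1/R + 1/(jωL) + jωC
Y = (0.000400 − j0.00314) S
|Y| = 0.00316 S → |Z| = 1/|Y| = 316 Ω, ∠Z = −∠Y = 82.7°

316 Ω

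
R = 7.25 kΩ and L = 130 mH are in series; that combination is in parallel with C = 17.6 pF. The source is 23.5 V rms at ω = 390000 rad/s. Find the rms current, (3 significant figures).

X_L = ωL = 50700 Ω
X_C = 1/(ωC) = 146000 Ω
Branch 1 (R+jX_L): Z₁ = 7250 + j50700 Ω, |Z₁| = 51200 Ω
Branch 2 (−jX_C): Z₂ = −j146000 Ω
Parallel: Z = Z₁Z₂/(Z₁+Z₂), |Z| = 78300 Ω, ∠Z = 77.5°
I = V/|Z| = 23.5/78300 = 300 μA

300 μA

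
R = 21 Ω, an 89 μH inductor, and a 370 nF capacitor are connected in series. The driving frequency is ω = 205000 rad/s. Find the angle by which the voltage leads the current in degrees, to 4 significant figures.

13.55°

X_L = ωL = 18.24 Ω
X_C = 1/(ωC) = 13.18 Ω
Net reactance X = X_L − X_C = 5.061 Ω
Z = 21.00 + j5.061 Ω
|Z| = √(21.00² + 5.061²) = 21.60 Ω
∠Z = arctan(5.061/21.00) = 13.55°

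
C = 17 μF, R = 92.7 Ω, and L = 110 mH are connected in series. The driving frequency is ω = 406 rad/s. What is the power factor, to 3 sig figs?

0.679

X_L = ωL = 44.7 Ω
X_C = 1/(ωC) = 145 Ω
Net reactance X = X_L − X_C = -100 Ω
Z = 92.7 − j100 Ω
|Z| = √(92.7² + 100²) = 137 Ω
∠Z = arctan(-100/92.7) = -47.2°
cos φ = cos(-47.2°) = 0.679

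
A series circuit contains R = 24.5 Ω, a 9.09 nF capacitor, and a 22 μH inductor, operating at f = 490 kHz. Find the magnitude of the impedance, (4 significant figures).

40.30 Ω

ω = 2πf = 3.079e+06 rad/s
X_L = ωL = 67.73 Ω
X_C = 1/(ωC) = 35.73 Ω
Net reactance X = X_L − X_C = 32.00 Ω
Z = 24.50 + j32.00 Ω
|Z| = √(24.50² + 32.00²) = 40.30 Ω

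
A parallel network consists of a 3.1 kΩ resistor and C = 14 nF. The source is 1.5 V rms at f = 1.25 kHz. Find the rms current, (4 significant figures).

ω = 2πf = 7854 rad/s
X_C = 1/(ωC) = 9095 Ω
Parallel: admittances add. Y = 1/R + jωC
Y = (0.0003226 + j0.0001100) S
|Y| = 0.0003408 S → |Z| = 1/|Y| = 2934 Ω, ∠Z = −∠Y = -18.82°
I = V/|Z| = 1.5/2934 = 511.2 μA

511.2 μA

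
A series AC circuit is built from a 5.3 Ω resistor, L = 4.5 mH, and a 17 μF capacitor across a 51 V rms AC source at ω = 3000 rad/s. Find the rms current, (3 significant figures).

6.31 A

X_L = ωL = 13.5 Ω
X_C = 1/(ωC) = 19.6 Ω
Net reactance X = X_L − X_C = -6.11 Ω
Z = 5.30 − j6.11 Ω
|Z| = √(5.30² + 6.11²) = 8.09 Ω
I = V/|Z| = 51/8.09 = 6.31 A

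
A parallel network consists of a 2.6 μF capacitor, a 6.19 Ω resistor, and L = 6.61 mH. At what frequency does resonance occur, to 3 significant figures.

ω₀ = 1/√(LC) = 1/√(0.00661 × 2.6e-06) = 7628 rad/s
f₀ = ω₀/(2π) = 1.21 kHz

1.21 kHz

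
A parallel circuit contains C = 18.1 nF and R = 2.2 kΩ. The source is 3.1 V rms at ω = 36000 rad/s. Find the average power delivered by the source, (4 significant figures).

4.368 mW

X_C = 1/(ωC) = 1535 Ω
Parallel: admittances add. Y = 1/R + jωC
Y = (0.0004545 + j0.0006516) S
|Y| = 0.0007945 S → |Z| = 1/|Y| = 1259 Ω, ∠Z = −∠Y = -55.10°
I = V/|Z| = 2.463 mA
P = VI cos φ = 3.1 × 0.002463 × cos(-55.10°) = 4.368 mW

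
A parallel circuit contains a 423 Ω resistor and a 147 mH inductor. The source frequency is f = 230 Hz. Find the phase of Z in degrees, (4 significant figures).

63.33°

ω = 2πf = 1445 rad/s
X_L = ωL = 212.4 Ω
Parallel: admittances add. Y = 1/R + 1/(jωL)
Y = (0.002364 − j0.004707) S
|Y| = 0.005268 S → |Z| = 1/|Y| = 189.8 Ω, ∠Z = −∠Y = 63.33°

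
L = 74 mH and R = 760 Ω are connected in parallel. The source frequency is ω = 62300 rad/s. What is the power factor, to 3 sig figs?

X_L = ωL = 4610 Ω
Parallel: admittances add. Y = 1/R + 1/(jωL)
Y = (0.00132 − j0.000217) S
|Y| = 0.00133 S → |Z| = 1/|Y| = 750 Ω, ∠Z = −∠Y = 9.36°
cos φ = cos(9.36°) = 0.987

0.987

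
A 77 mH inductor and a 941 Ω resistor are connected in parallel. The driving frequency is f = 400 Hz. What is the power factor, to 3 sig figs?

0.201

ω = 2πf = 2513 rad/s
X_L = ωL = 194 Ω
Parallel: admittances add. Y = 1/R + 1/(jωL)
Y = (0.00106 − j0.00517) S
|Y| = 0.00528 S → |Z| = 1/|Y| = 190 Ω, ∠Z = −∠Y = 78.4°
cos φ = cos(78.4°) = 0.201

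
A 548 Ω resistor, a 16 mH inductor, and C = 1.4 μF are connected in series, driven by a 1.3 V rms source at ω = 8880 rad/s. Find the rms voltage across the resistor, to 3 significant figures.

1.29 V

X_L = ωL = 142 Ω
X_C = 1/(ωC) = 80.4 Ω
Net reactance X = X_L − X_C = 61.6 Ω
Z = 548 + j61.6 Ω
|Z| = √(548² + 61.6²) = 551 Ω
I = V/|Z| = 2.36 mA
V_R = I·|Z_R| = 0.00236 × 548 = 1.29 V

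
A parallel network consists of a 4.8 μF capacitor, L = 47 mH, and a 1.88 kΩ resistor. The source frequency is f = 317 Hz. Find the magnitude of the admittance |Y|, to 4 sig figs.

ω = 2πf = 1992 rad/s
X_L = ωL = 93.61 Ω
X_C = 1/(ωC) = 104.6 Ω
Parallel: admittances add. Y = 1/R + 1/(jωL) + jωC
Y = (0.0005319 − j0.001122) S
|Y| = 0.001241 S → |Z| = 1/|Y| = 805.5 Ω, ∠Z = −∠Y = 64.63°

1.241 mS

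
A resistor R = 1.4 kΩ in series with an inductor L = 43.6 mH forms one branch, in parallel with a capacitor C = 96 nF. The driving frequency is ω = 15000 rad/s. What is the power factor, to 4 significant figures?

0.4492

X_L = ωL = 654.0 Ω
X_C = 1/(ωC) = 694.4 Ω
Branch 1 (R+jX_L): Z₁ = 1400 + j654.0 Ω, |Z₁| = 1545 Ω
Branch 2 (−jX_C): Z₂ = −j694.4 Ω
Parallel: Z = Z₁Z₂/(Z₁+Z₂), |Z| = 766.2 Ω, ∠Z = -63.31°
cos φ = cos(-63.31°) = 0.4492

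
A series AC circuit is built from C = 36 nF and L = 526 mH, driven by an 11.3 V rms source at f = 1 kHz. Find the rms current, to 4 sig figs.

10.13 mA

ω = 2πf = 6283 rad/s
X_L = ωL = 3305 Ω
X_C = 1/(ωC) = 4421 Ω
Net reactance X = X_L − X_C = -1116 Ω
Z = − j1116 Ω
|Z| = √(0² + 1116²) = 1116 Ω
I = V/|Z| = 11.3/1116 = 10.13 mA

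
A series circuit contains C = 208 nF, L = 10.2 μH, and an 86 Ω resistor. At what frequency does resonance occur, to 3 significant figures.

109 kHz

ω₀ = 1/√(LC) = 1/√(1.02e-05 × 2.08e-07) = 686500 rad/s
f₀ = ω₀/(2π) = 109 kHz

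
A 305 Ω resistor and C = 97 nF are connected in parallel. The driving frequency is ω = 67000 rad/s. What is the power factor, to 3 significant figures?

0.450

X_C = 1/(ωC) = 154 Ω
Parallel: admittances add. Y = 1/R + jωC
Y = (0.00328 + j0.00650) S
|Y| = 0.00728 S → |Z| = 1/|Y| = 137 Ω, ∠Z = −∠Y = -63.2°
cos φ = cos(-63.2°) = 0.450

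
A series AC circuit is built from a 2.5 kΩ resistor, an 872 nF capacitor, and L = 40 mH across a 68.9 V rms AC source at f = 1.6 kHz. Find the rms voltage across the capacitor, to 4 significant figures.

ω = 2πf = 10050 rad/s
X_L = ωL = 402.1 Ω
X_C = 1/(ωC) = 114.1 Ω
Net reactance X = X_L − X_C = 288.1 Ω
Z = 2500 + j288.1 Ω
|Z| = √(2500² + 288.1²) = 2517 Ω
I = V/|Z| = 27.38 mA
V_C = I·|Z_C| = 0.02738 × 114.1 = 3.123 V

3.123 V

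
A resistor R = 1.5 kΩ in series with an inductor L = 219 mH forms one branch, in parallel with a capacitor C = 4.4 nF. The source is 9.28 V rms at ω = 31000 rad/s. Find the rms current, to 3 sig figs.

290 μA

X_L = ωL = 6790 Ω
X_C = 1/(ωC) = 7330 Ω
Branch 1 (R+jX_L): Z₁ = 1500 + j6790 Ω, |Z₁| = 6950 Ω
Branch 2 (−jX_C): Z₂ = −j7330 Ω
Parallel: Z = Z₁Z₂/(Z₁+Z₂), |Z| = 32000 Ω, ∠Z = 7.42°
I = V/|Z| = 9.28/32000 = 290 μA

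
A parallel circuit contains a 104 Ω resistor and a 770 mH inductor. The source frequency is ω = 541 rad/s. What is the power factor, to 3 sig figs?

X_L = ωL = 417 Ω
Parallel: admittances add. Y = 1/R + 1/(jωL)
Y = (0.00962 − j0.00240) S
|Y| = 0.00991 S → |Z| = 1/|Y| = 101 Ω, ∠Z = −∠Y = 14.0°
cos φ = cos(14.0°) = 0.970

0.970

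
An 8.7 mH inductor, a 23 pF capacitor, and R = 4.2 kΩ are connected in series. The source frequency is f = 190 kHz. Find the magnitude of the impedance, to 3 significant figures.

26400 Ω

ω = 2πf = 1.194e+06 rad/s
X_L = ωL = 10400 Ω
X_C = 1/(ωC) = 36400 Ω
Net reactance X = X_L − X_C = -26000 Ω
Z = 4200 − j26000 Ω
|Z| = √(4200² + 26000²) = 26400 Ω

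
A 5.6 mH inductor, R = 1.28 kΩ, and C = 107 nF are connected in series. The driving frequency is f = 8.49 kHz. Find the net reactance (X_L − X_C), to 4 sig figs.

123.5 Ω

ω = 2πf = 53340 rad/s
X_L = ωL = 298.7 Ω
X_C = 1/(ωC) = 175.2 Ω
X = 298.7 − 175.2 = 123.5 Ω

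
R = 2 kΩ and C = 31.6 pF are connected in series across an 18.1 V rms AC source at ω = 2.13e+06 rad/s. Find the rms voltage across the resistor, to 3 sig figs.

2.41 V

X_C = 1/(ωC) = 14900 Ω
Z = 2000 − j14900 Ω
|Z| = √(2000² + 14900²) = 15000 Ω
I = V/|Z| = 1.21 mA
V_R = I·|Z_R| = 0.00121 × 2000 = 2.41 V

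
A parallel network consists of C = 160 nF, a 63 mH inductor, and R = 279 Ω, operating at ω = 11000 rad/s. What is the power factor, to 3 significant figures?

0.996

X_L = ωL = 693 Ω
X_C = 1/(ωC) = 568 Ω
Parallel: admittances add. Y = 1/R + 1/(jωL) + jωC
Y = (0.00358 + j0.000317) S
|Y| = 0.00360 S → |Z| = 1/|Y| = 278 Ω, ∠Z = −∠Y = -5.05°
cos φ = cos(-5.05°) = 0.996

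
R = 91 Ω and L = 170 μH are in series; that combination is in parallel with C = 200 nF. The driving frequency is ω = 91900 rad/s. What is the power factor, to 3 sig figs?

0.542

X_L = ωL = 15.6 Ω
X_C = 1/(ωC) = 54.4 Ω
Branch 1 (R+jX_L): Z₁ = 91.0 + j15.6 Ω, |Z₁| = 92.3 Ω
Branch 2 (−jX_C): Z₂ = −j54.4 Ω
Parallel: Z = Z₁Z₂/(Z₁+Z₂), |Z| = 50.8 Ω, ∠Z = -57.2°
cos φ = cos(-57.2°) = 0.542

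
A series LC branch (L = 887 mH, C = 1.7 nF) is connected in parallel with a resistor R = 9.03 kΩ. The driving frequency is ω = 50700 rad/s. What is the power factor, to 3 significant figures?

X_L = ωL = 45000 Ω
X_C = 1/(ωC) = 11600 Ω
Branch 1: Z₁ = R = 9030 Ω
Branch 2 (series LC): Z₂ = j(X_L − X_C) = j33400 Ω
Parallel: Z = Z₁Z₂/(Z₁+Z₂), |Z| = 8720 Ω, ∠Z = 15.1°
cos φ = cos(15.1°) = 0.965

0.965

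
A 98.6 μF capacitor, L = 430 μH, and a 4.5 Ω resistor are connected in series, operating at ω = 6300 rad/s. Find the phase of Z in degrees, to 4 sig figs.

13.73°

X_L = ωL = 2.709 Ω
X_C = 1/(ωC) = 1.610 Ω
Net reactance X = X_L − X_C = 1.099 Ω
Z = 4.500 + j1.099 Ω
|Z| = √(4.500² + 1.099²) = 4.632 Ω
∠Z = arctan(1.099/4.500) = 13.73°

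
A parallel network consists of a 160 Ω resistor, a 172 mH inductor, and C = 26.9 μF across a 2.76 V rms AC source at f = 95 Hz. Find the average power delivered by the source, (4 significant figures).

47.61 mW

ω = 2πf = 596.9 rad/s
X_L = ωL = 102.7 Ω
X_C = 1/(ωC) = 62.28 Ω
Parallel: admittances add. Y = 1/R + 1/(jωL) + jωC
Y = (0.006250 + j0.006316) S
|Y| = 0.008886 S → |Z| = 1/|Y| = 112.5 Ω, ∠Z = −∠Y = -45.30°
I = V/|Z| = 24.53 mA
P = VI cos φ = 2.76 × 0.02453 × cos(-45.30°) = 47.61 mW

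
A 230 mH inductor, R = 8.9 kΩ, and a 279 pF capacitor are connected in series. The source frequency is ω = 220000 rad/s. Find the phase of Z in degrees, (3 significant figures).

75.5°

X_L = ωL = 50600 Ω
X_C = 1/(ωC) = 16300 Ω
Net reactance X = X_L − X_C = 34300 Ω
Z = 8900 + j34300 Ω
|Z| = √(8900² + 34300²) = 35400 Ω
∠Z = arctan(34300/8900) = 75.5°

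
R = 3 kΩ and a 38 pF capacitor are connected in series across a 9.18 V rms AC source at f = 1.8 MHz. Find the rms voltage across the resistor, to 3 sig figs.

ω = 2πf = 1.131e+07 rad/s
X_C = 1/(ωC) = 2330 Ω
Z = 3000 − j2330 Ω
|Z| = √(3000² + 2330²) = 3800 Ω
I = V/|Z| = 2.42 mA
V_R = I·|Z_R| = 0.00242 × 3000 = 7.25 V

7.25 V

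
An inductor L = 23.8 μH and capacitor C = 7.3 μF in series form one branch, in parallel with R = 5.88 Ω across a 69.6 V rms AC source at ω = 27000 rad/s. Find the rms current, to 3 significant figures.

X_L = ωL = 0.643 Ω
X_C = 1/(ωC) = 5.07 Ω
Branch 1: Z₁ = R = 5.88 Ω
Branch 2 (series LC): Z₂ = j(X_L − X_C) = −j4.43 Ω
Parallel: Z = Z₁Z₂/(Z₁+Z₂), |Z| = 3.54 Ω, ∠Z = -53.0°
I = V/|Z| = 69.6/3.54 = 19.7 A

19.7 A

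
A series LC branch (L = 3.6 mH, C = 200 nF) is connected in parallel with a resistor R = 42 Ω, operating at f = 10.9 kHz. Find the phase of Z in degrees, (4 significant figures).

ω = 2πf = 68490 rad/s
X_L = ωL = 246.6 Ω
X_C = 1/(ωC) = 73.01 Ω
Branch 1: Z₁ = R = 42.00 Ω
Branch 2 (series LC): Z₂ = j(X_L − X_C) = j173.5 Ω
Parallel: Z = Z₁Z₂/(Z₁+Z₂), |Z| = 40.82 Ω, ∠Z = 13.60°

13.60°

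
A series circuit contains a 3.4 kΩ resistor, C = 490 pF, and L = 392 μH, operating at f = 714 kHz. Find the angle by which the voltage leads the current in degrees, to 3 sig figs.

21.0°

ω = 2πf = 4.486e+06 rad/s
X_L = ωL = 1760 Ω
X_C = 1/(ωC) = 455 Ω
Net reactance X = X_L − X_C = 1300 Ω
Z = 3400 + j1300 Ω
|Z| = √(3400² + 1300²) = 3640 Ω
∠Z = arctan(1300/3400) = 21.0°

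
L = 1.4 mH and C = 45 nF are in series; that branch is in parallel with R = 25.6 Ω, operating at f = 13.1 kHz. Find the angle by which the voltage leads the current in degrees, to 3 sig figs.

ω = 2πf = 82310 rad/s
X_L = ωL = 115 Ω
X_C = 1/(ωC) = 270 Ω
Branch 1: Z₁ = R = 25.6 Ω
Branch 2 (series LC): Z₂ = j(X_L − X_C) = −j155 Ω
Parallel: Z = Z₁Z₂/(Z₁+Z₂), |Z| = 25.3 Ω, ∠Z = -9.39°

-9.39°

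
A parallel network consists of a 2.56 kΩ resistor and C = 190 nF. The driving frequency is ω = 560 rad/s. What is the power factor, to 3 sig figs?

0.965

X_C = 1/(ωC) = 9400 Ω
Parallel: admittances add. Y = 1/R + jωC
Y = (0.000391 + j0.000106) S
|Y| = 0.000405 S → |Z| = 1/|Y| = 2470 Ω, ∠Z = −∠Y = -15.2°
cos φ = cos(-15.2°) = 0.965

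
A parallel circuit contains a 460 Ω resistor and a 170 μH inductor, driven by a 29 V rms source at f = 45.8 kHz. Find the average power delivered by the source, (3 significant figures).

1.83 W

ω = 2πf = 287800 rad/s
X_L = ωL = 48.9 Ω
Parallel: admittances add. Y = 1/R + 1/(jωL)
Y = (0.00217 − j0.0204) S
|Y| = 0.0206 S → |Z| = 1/|Y| = 48.6 Ω, ∠Z = −∠Y = 83.9°
I = V/|Z| = 596 mA
P = VI cos φ = 29 × 0.596 × cos(83.9°) = 1.83 W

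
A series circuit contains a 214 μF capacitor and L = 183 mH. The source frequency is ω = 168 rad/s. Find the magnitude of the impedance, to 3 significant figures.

2.93 Ω

X_L = ωL = 30.7 Ω
X_C = 1/(ωC) = 27.8 Ω
Net reactance X = X_L − X_C = 2.93 Ω
Z = j2.93 Ω
|Z| = √(0² + 2.93²) = 2.93 Ω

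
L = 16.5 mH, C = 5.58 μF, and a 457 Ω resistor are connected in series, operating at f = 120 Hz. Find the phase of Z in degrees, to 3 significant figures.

-26.2°

ω = 2πf = 754.0 rad/s
X_L = ωL = 12.4 Ω
X_C = 1/(ωC) = 238 Ω
Net reactance X = X_L − X_C = -225 Ω
Z = 457 − j225 Ω
|Z| = √(457² + 225²) = 509 Ω
∠Z = arctan(-225/457) = -26.2°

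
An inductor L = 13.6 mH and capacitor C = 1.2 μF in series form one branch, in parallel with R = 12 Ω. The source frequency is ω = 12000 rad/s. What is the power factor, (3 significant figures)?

0.992

X_L = ωL = 163 Ω
X_C = 1/(ωC) = 69.4 Ω
Branch 1: Z₁ = R = 12.0 Ω
Branch 2 (series LC): Z₂ = j(X_L − X_C) = j93.8 Ω
Parallel: Z = Z₁Z₂/(Z₁+Z₂), |Z| = 11.9 Ω, ∠Z = 7.29°
cos φ = cos(7.29°) = 0.992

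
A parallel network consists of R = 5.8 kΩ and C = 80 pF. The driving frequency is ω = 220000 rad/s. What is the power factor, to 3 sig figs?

X_C = 1/(ωC) = 56800 Ω
Parallel: admittances add. Y = 1/R + jωC
Y = (0.000172 + j1.76e-05) S
|Y| = 0.000173 S → |Z| = 1/|Y| = 5770 Ω, ∠Z = −∠Y = -5.83°
cos φ = cos(-5.83°) = 0.995

0.995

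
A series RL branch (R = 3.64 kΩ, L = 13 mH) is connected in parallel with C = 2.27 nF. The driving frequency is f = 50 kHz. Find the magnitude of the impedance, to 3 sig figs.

ω = 2πf = 314200 rad/s
X_L = ωL = 4080 Ω
X_C = 1/(ωC) = 1400 Ω
Branch 1 (R+jX_L): Z₁ = 3640 + j4080 Ω, |Z₁| = 5470 Ω
Branch 2 (−jX_C): Z₂ = −j1400 Ω
Parallel: Z = Z₁Z₂/(Z₁+Z₂), |Z| = 1700 Ω, ∠Z = -78.1°

1700 Ω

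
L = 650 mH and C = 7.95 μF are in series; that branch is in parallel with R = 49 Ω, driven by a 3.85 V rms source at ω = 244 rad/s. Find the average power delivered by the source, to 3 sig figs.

X_L = ωL = 159 Ω
X_C = 1/(ωC) = 516 Ω
Branch 1: Z₁ = R = 49.0 Ω
Branch 2 (series LC): Z₂ = j(X_L − X_C) = −j357 Ω
Parallel: Z = Z₁Z₂/(Z₁+Z₂), |Z| = 48.5 Ω, ∠Z = -7.82°
I = V/|Z| = 79.3 mA
P = VI cos φ = 3.85 × 0.0793 × cos(-7.82°) = 302 mW

302 mW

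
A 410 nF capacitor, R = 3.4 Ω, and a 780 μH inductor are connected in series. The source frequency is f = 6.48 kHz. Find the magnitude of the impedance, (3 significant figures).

28.4 Ω

ω = 2πf = 40720 rad/s
X_L = ωL = 31.8 Ω
X_C = 1/(ωC) = 59.9 Ω
Net reactance X = X_L − X_C = -28.1 Ω
Z = 3.40 − j28.1 Ω
|Z| = √(3.40² + 28.1²) = 28.4 Ω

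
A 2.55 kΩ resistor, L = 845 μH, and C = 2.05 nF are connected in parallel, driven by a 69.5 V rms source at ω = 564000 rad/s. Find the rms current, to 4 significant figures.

X_L = ωL = 476.6 Ω
X_C = 1/(ωC) = 864.9 Ω
Parallel: admittances add. Y = 1/R + 1/(jωL) + jωC
Y = (0.0003922 − j0.0009421) S
|Y| = 0.001020 S → |Z| = 1/|Y| = 980.0 Ω, ∠Z = −∠Y = 67.40°
I = V/|Z| = 69.5/980.0 = 70.92 mA

70.92 mA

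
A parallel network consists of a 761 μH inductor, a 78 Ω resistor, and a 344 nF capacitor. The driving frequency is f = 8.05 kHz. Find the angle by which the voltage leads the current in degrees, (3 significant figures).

ω = 2πf = 50580 rad/s
X_L = ωL = 38.5 Ω
X_C = 1/(ωC) = 57.5 Ω
Parallel: admittances add. Y = 1/R + 1/(jωL) + jωC
Y = (0.0128 − j0.00858) S
|Y| = 0.0154 S → |Z| = 1/|Y| = 64.8 Ω, ∠Z = −∠Y = 33.8°

33.8°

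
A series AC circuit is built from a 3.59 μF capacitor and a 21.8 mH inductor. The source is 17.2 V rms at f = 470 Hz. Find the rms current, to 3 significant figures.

ω = 2πf = 2953 rad/s
X_L = ωL = 64.4 Ω
X_C = 1/(ωC) = 94.3 Ω
Net reactance X = X_L − X_C = -29.9 Ω
Z = − j29.9 Ω
|Z| = √(0² + 29.9²) = 29.9 Ω
I = V/|Z| = 17.2/29.9 = 574 mA

574 mA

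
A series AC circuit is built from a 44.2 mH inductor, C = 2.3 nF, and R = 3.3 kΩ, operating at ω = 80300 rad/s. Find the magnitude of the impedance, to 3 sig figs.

3790 Ω

X_L = ωL = 3550 Ω
X_C = 1/(ωC) = 5410 Ω
Net reactance X = X_L − X_C = -1870 Ω
Z = 3300 − j1870 Ω
|Z| = √(3300² + 1870²) = 3790 Ω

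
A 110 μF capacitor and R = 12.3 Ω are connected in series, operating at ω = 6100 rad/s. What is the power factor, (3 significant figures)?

X_C = 1/(ωC) = 1.49 Ω
Z = 12.3 − j1.49 Ω
|Z| = √(12.3² + 1.49²) = 12.4 Ω
∠Z = arctan(-1.49/12.3) = -6.91°
cos φ = cos(-6.91°) = 0.993

0.993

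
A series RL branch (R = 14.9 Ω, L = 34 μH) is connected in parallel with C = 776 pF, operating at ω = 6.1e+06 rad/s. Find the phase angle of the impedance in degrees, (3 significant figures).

10.4°

X_L = ωL = 207 Ω
X_C = 1/(ωC) = 211 Ω
Branch 1 (R+jX_L): Z₁ = 14.9 + j207 Ω, |Z₁| = 208 Ω
Branch 2 (−jX_C): Z₂ = −j211 Ω
Parallel: Z = Z₁Z₂/(Z₁+Z₂), |Z| = 2850 Ω, ∠Z = 10.4°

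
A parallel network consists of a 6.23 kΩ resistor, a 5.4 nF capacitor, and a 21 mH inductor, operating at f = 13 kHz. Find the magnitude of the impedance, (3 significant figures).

ω = 2πf = 81680 rad/s
X_L = ωL = 1720 Ω
X_C = 1/(ωC) = 2270 Ω
Parallel: admittances add. Y = 1/R + 1/(jωL) + jωC
Y = (0.000161 − j0.000142) S
|Y| = 0.000214 S → |Z| = 1/|Y| = 4670 Ω, ∠Z = −∠Y = 41.5°

4670 Ω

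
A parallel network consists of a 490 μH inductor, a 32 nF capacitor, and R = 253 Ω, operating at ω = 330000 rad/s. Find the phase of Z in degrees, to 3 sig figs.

-47.9°

X_L = ωL = 162 Ω
X_C = 1/(ωC) = 94.7 Ω
Parallel: admittances add. Y = 1/R + 1/(jωL) + jωC
Y = (0.00395 + j0.00438) S
|Y| = 0.00590 S → |Z| = 1/|Y| = 170 Ω, ∠Z = −∠Y = -47.9°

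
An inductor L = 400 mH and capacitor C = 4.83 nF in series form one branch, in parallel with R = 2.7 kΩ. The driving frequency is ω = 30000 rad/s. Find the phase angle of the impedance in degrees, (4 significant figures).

27.90°

X_L = ωL = 12000 Ω
X_C = 1/(ωC) = 6901 Ω
Branch 1: Z₁ = R = 2700 Ω
Branch 2 (series LC): Z₂ = j(X_L − X_C) = j5099 Ω
Parallel: Z = Z₁Z₂/(Z₁+Z₂), |Z| = 2386 Ω, ∠Z = 27.90°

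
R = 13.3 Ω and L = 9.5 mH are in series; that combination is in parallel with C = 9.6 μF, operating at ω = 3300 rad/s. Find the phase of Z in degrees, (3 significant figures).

-22.1°

X_L = ωL = 31.3 Ω
X_C = 1/(ωC) = 31.6 Ω
Branch 1 (R+jX_L): Z₁ = 13.3 + j31.3 Ω, |Z₁| = 34.1 Ω
Branch 2 (−jX_C): Z₂ = −j31.6 Ω
Parallel: Z = Z₁Z₂/(Z₁+Z₂), |Z| = 80.8 Ω, ∠Z = -22.1°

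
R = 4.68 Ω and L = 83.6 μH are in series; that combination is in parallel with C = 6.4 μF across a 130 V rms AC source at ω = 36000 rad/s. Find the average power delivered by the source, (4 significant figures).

2.555 kW

X_L = ωL = 3.010 Ω
X_C = 1/(ωC) = 4.340 Ω
Branch 1 (R+jX_L): Z₁ = 4.680 + j3.010 Ω, |Z₁| = 5.564 Ω
Branch 2 (−jX_C): Z₂ = −j4.340 Ω
Parallel: Z = Z₁Z₂/(Z₁+Z₂), |Z| = 4.964 Ω, ∠Z = -41.38°
I = V/|Z| = 26.19 A
P = VI cos φ = 130 × 26.19 × cos(-41.38°) = 2.555 kW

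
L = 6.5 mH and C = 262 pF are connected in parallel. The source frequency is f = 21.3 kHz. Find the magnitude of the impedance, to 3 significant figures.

897 Ω

ω = 2πf = 133800 rad/s
X_L = ωL = 870 Ω
X_C = 1/(ωC) = 28500 Ω
Parallel: admittances add. Y = 1/(jωL) + jωC
Y = (0 − j0.00111) S
|Y| = 0.00111 S → |Z| = 1/|Y| = 897 Ω, ∠Z = −∠Y = 90.0°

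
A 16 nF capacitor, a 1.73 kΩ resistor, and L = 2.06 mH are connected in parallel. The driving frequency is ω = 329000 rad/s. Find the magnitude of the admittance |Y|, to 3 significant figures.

X_L = ωL = 678 Ω
X_C = 1/(ωC) = 190 Ω
Parallel: admittances add. Y = 1/R + 1/(jωL) + jωC
Y = (0.000578 + j0.00379) S
|Y| = 0.00383 S → |Z| = 1/|Y| = 261 Ω, ∠Z = −∠Y = -81.3°

3.83 mS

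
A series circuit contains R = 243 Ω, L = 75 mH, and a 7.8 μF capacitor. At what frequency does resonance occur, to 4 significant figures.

ω₀ = 1/√(LC) = 1/√(0.075 × 7.8e-06) = 1307 rad/s
f₀ = ω₀/(2π) = 208.1 Hz

208.1 Hz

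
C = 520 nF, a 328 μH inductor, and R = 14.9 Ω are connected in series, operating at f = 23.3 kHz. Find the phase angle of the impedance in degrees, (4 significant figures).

66.87°

ω = 2πf = 146400 rad/s
X_L = ωL = 48.02 Ω
X_C = 1/(ωC) = 13.14 Ω
Net reactance X = X_L − X_C = 34.88 Ω
Z = 14.90 + j34.88 Ω
|Z| = √(14.90² + 34.88²) = 37.93 Ω
∠Z = arctan(34.88/14.90) = 66.87°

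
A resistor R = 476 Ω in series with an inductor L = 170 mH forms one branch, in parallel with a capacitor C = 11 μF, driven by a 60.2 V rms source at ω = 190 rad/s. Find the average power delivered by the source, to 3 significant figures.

7.58 W

X_L = ωL = 32.3 Ω
X_C = 1/(ωC) = 478 Ω
Branch 1 (R+jX_L): Z₁ = 476 + j32.3 Ω, |Z₁| = 477 Ω
Branch 2 (−jX_C): Z₂ = −j478 Ω
Parallel: Z = Z₁Z₂/(Z₁+Z₂), |Z| = 350 Ω, ∠Z = -43.0°
I = V/|Z| = 172 mA
P = VI cos φ = 60.2 × 0.172 × cos(-43.0°) = 7.58 W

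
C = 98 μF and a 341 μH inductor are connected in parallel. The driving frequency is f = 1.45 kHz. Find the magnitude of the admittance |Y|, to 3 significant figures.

571 mS

ω = 2πf = 9111 rad/s
X_L = ωL = 3.11 Ω
X_C = 1/(ωC) = 1.12 Ω
Parallel: admittances add. Y = 1/(jωL) + jωC
Y = (0 + j0.571) S
|Y| = 0.571 S → |Z| = 1/|Y| = 1.75 Ω, ∠Z = −∠Y = -90.0°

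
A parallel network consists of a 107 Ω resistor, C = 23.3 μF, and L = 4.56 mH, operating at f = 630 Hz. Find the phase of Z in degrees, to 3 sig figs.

-75.8°

ω = 2πf = 3958 rad/s
X_L = ωL = 18.1 Ω
X_C = 1/(ωC) = 10.8 Ω
Parallel: admittances add. Y = 1/R + 1/(jωL) + jωC
Y = (0.00935 + j0.0368) S
|Y| = 0.0380 S → |Z| = 1/|Y| = 26.3 Ω, ∠Z = −∠Y = -75.8°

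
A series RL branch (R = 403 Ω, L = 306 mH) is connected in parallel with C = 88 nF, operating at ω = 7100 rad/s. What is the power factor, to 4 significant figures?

0.4171

X_L = ωL = 2173 Ω
X_C = 1/(ωC) = 1601 Ω
Branch 1 (R+jX_L): Z₁ = 403.0 + j2173 Ω, |Z₁| = 2210 Ω
Branch 2 (−jX_C): Z₂ = −j1601 Ω
Parallel: Z = Z₁Z₂/(Z₁+Z₂), |Z| = 5054 Ω, ∠Z = -65.35°
cos φ = cos(-65.35°) = 0.4171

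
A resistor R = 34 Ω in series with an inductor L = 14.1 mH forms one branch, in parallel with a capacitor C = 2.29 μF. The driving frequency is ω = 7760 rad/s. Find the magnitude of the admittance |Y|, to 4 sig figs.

X_L = ωL = 109.4 Ω
X_C = 1/(ωC) = 56.27 Ω
Branch 1 (R+jX_L): Z₁ = 34.00 + j109.4 Ω, |Z₁| = 114.6 Ω
Branch 2 (−jX_C): Z₂ = −j56.27 Ω
Parallel: Z = Z₁Z₂/(Z₁+Z₂), |Z| = 102.2 Ω, ∠Z = -74.65°
|Y| = 1/|Z| = 9.785 mS

9.785 mS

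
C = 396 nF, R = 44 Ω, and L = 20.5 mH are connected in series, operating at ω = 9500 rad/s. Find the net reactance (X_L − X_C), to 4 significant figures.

X_L = ωL = 194.8 Ω
X_C = 1/(ωC) = 265.8 Ω
X = 194.8 − 265.8 = -71.07 Ω

-71.07 Ω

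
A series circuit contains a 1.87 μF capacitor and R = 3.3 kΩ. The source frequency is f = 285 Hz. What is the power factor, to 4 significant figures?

0.9959

ω = 2πf = 1791 rad/s
X_C = 1/(ωC) = 298.6 Ω
Z = 3300 − j298.6 Ω
|Z| = √(3300² + 298.6²) = 3313 Ω
∠Z = arctan(-298.6/3300) = -5.171°
cos φ = cos(-5.171°) = 0.9959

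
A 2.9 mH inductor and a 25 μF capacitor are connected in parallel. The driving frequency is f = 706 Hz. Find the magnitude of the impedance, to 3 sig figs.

30.2 Ω

ω = 2πf = 4436 rad/s
X_L = ωL = 12.9 Ω
X_C = 1/(ωC) = 9.02 Ω
Parallel: admittances add. Y = 1/(jωL) + jωC
Y = (0 + j0.0332) S
|Y| = 0.0332 S → |Z| = 1/|Y| = 30.2 Ω, ∠Z = −∠Y = -90.0°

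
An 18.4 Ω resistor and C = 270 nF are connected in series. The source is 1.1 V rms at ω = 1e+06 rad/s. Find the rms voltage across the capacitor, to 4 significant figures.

0.2171 V

X_C = 1/(ωC) = 3.704 Ω
Z = 18.40 − j3.704 Ω
|Z| = √(18.40² + 3.704²) = 18.77 Ω
I = V/|Z| = 58.61 mA
V_C = I·|Z_C| = 0.05861 × 3.704 = 0.2171 V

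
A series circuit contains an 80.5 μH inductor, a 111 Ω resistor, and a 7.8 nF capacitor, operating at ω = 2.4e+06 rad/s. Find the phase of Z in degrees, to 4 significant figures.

51.55°

X_L = ωL = 193.2 Ω
X_C = 1/(ωC) = 53.42 Ω
Net reactance X = X_L − X_C = 139.8 Ω
Z = 111.0 + j139.8 Ω
|Z| = √(111.0² + 139.8²) = 178.5 Ω
∠Z = arctan(139.8/111.0) = 51.55°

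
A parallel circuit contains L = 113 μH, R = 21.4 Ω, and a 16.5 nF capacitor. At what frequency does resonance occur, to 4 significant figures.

116.6 kHz

ω₀ = 1/√(LC) = 1/√(0.000113 × 1.65e-08) = 732400 rad/s
f₀ = ω₀/(2π) = 116.6 kHz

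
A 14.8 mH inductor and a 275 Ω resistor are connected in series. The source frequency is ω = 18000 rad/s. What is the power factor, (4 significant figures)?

0.7182

X_L = ωL = 266.4 Ω
Z = 275.0 + j266.4 Ω
|Z| = √(275.0² + 266.4²) = 382.9 Ω
∠Z = arctan(266.4/275.0) = 44.09°
cos φ = cos(44.09°) = 0.7182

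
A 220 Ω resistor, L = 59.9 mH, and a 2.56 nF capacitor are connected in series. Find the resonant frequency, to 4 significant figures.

ω₀ = 1/√(LC) = 1/√(0.0599 × 2.56e-09) = 80750 rad/s
f₀ = ω₀/(2π) = 12.85 kHz

12.85 kHz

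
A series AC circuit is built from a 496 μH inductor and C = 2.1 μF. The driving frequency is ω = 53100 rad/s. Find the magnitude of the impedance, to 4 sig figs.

X_L = ωL = 26.34 Ω
X_C = 1/(ωC) = 8.968 Ω
Net reactance X = X_L − X_C = 17.37 Ω
Z = j17.37 Ω
|Z| = √(0² + 17.37²) = 17.37 Ω

17.37 Ω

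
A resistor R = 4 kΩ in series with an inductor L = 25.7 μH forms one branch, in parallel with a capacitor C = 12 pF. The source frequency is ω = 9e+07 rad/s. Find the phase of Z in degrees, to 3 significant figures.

-79.1°

X_L = ωL = 2310 Ω
X_C = 1/(ωC) = 926 Ω
Branch 1 (R+jX_L): Z₁ = 4000 + j2310 Ω, |Z₁| = 4620 Ω
Branch 2 (−jX_C): Z₂ = −j926 Ω
Parallel: Z = Z₁Z₂/(Z₁+Z₂), |Z| = 1010 Ω, ∠Z = -79.1°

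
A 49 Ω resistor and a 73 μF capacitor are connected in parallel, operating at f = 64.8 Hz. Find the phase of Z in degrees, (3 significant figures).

ω = 2πf = 407.2 rad/s
X_C = 1/(ωC) = 33.6 Ω
Parallel: admittances add. Y = 1/R + jωC
Y = (0.0204 + j0.0297) S
|Y| = 0.0361 S → |Z| = 1/|Y| = 27.7 Ω, ∠Z = −∠Y = -55.5°

-55.5°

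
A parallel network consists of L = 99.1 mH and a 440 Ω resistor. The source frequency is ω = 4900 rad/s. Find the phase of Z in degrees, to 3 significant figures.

42.2°

X_L = ωL = 486 Ω
Parallel: admittances add. Y = 1/R + 1/(jωL)
Y = (0.00227 − j0.00206) S
|Y| = 0.00307 S → |Z| = 1/|Y| = 326 Ω, ∠Z = −∠Y = 42.2°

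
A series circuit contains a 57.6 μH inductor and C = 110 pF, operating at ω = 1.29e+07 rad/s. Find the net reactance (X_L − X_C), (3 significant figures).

38.3 Ω

X_L = ωL = 743 Ω
X_C = 1/(ωC) = 705 Ω
X = 743 − 705 = 38.3 Ω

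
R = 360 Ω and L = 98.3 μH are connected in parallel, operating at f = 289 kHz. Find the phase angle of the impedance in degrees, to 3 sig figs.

63.6°

ω = 2πf = 1.816e+06 rad/s
X_L = ωL = 178 Ω
Parallel: admittances add. Y = 1/R + 1/(jωL)
Y = (0.00278 − j0.00560) S
|Y| = 0.00625 S → |Z| = 1/|Y| = 160 Ω, ∠Z = −∠Y = 63.6°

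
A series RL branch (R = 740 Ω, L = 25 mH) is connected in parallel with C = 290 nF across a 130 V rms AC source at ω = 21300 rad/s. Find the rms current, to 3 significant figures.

729 mA

X_L = ωL = 532 Ω
X_C = 1/(ωC) = 162 Ω
Branch 1 (R+jX_L): Z₁ = 740 + j532 Ω, |Z₁| = 912 Ω
Branch 2 (−jX_C): Z₂ = −j162 Ω
Parallel: Z = Z₁Z₂/(Z₁+Z₂), |Z| = 178 Ω, ∠Z = -80.9°
I = V/|Z| = 130/178 = 729 mA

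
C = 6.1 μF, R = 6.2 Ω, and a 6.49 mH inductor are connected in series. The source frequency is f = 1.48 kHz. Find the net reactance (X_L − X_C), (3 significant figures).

42.7 Ω

ω = 2πf = 9299 rad/s
X_L = ωL = 60.4 Ω
X_C = 1/(ωC) = 17.6 Ω
X = 60.4 − 17.6 = 42.7 Ω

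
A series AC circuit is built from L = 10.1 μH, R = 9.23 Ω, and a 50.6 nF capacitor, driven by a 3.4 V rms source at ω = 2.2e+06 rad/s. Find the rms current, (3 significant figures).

X_L = ωL = 22.2 Ω
X_C = 1/(ωC) = 8.98 Ω
Net reactance X = X_L − X_C = 13.2 Ω
Z = 9.23 + j13.2 Ω
|Z| = √(9.23² + 13.2²) = 16.1 Ω
I = V/|Z| = 3.4/16.1 = 211 mA

211 mA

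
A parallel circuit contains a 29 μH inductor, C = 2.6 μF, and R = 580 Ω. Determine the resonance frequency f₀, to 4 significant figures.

18.33 kHz

ω₀ = 1/√(LC) = 1/√(2.9e-05 × 2.6e-06) = 115200 rad/s
f₀ = ω₀/(2π) = 18.33 kHz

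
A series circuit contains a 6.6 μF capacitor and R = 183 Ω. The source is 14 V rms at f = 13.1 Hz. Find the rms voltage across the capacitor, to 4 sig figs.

ω = 2πf = 82.31 rad/s
X_C = 1/(ωC) = 1841 Ω
Z = 183.0 − j1841 Ω
|Z| = √(183.0² + 1841²) = 1850 Ω
I = V/|Z| = 7.568 mA
V_C = I·|Z_C| = 0.007568 × 1841 = 13.93 V

13.93 V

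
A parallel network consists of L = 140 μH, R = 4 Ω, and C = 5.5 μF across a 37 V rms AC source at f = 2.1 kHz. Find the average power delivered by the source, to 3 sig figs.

ω = 2πf = 13190 rad/s
X_L = ωL = 1.85 Ω
X_C = 1/(ωC) = 13.8 Ω
Parallel: admittances add. Y = 1/R + 1/(jωL) + jωC
Y = (0.250 − j0.469) S
|Y| = 0.531 S → |Z| = 1/|Y| = 1.88 Ω, ∠Z = −∠Y = 61.9°
I = V/|Z| = 19.7 A
P = VI cos φ = 37 × 19.7 × cos(61.9°) = 342 W

342 W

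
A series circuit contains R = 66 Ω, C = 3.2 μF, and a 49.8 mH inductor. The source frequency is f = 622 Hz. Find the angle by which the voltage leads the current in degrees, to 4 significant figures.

60.08°

ω = 2πf = 3908 rad/s
X_L = ωL = 194.6 Ω
X_C = 1/(ωC) = 79.96 Ω
Net reactance X = X_L − X_C = 114.7 Ω
Z = 66.00 + j114.7 Ω
|Z| = √(66.00² + 114.7²) = 132.3 Ω
∠Z = arctan(114.7/66.00) = 60.08°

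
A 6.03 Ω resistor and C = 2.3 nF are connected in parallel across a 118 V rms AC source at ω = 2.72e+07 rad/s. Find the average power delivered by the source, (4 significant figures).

X_C = 1/(ωC) = 15.98 Ω
Parallel: admittances add. Y = 1/R + jωC
Y = (0.1658 + j0.06256) S
|Y| = 0.1772 S → |Z| = 1/|Y| = 5.642 Ω, ∠Z = −∠Y = -20.67°
I = V/|Z| = 20.91 A
P = VI cos φ = 118 × 20.91 × cos(-20.67°) = 2.309 kW

2.309 kW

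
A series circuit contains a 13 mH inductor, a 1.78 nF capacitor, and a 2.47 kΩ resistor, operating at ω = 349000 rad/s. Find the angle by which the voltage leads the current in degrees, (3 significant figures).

49.8°

X_L = ωL = 4540 Ω
X_C = 1/(ωC) = 1610 Ω
Net reactance X = X_L − X_C = 2930 Ω
Z = 2470 + j2930 Ω
|Z| = √(2470² + 2930²) = 3830 Ω
∠Z = arctan(2930/2470) = 49.8°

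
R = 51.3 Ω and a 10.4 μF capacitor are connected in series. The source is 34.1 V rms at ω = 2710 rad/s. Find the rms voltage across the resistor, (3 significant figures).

X_C = 1/(ωC) = 35.5 Ω
Z = 51.3 − j35.5 Ω
|Z| = √(51.3² + 35.5²) = 62.4 Ω
I = V/|Z| = 547 mA
V_R = I·|Z_R| = 0.547 × 51.3 = 28.0 V

28.0 V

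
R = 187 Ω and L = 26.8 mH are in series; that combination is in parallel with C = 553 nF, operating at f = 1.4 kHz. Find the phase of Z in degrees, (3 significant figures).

ω = 2πf = 8796 rad/s
X_L = ωL = 236 Ω
X_C = 1/(ωC) = 206 Ω
Branch 1 (R+jX_L): Z₁ = 187 + j236 Ω, |Z₁| = 301 Ω
Branch 2 (−jX_C): Z₂ = −j206 Ω
Parallel: Z = Z₁Z₂/(Z₁+Z₂), |Z| = 327 Ω, ∠Z = -47.6°

-47.6°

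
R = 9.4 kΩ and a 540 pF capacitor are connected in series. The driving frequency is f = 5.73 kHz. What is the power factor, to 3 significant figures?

ω = 2πf = 36000 rad/s
X_C = 1/(ωC) = 51400 Ω
Z = 9400 − j51400 Ω
|Z| = √(9400² + 51400²) = 52300 Ω
∠Z = arctan(-51400/9400) = -79.6°
cos φ = cos(-79.6°) = 0.180

0.180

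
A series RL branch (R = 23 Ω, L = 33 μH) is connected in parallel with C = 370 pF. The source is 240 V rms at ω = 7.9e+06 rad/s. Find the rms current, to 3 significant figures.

227 mA

X_L = ωL = 261 Ω
X_C = 1/(ωC) = 342 Ω
Branch 1 (R+jX_L): Z₁ = 23.0 + j261 Ω, |Z₁| = 262 Ω
Branch 2 (−jX_C): Z₂ = −j342 Ω
Parallel: Z = Z₁Z₂/(Z₁+Z₂), |Z| = 1060 Ω, ∠Z = 69.2°
I = V/|Z| = 240/1060 = 227 mA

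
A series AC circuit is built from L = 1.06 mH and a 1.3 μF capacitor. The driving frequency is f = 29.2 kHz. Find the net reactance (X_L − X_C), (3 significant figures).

ω = 2πf = 183500 rad/s
X_L = ωL = 194 Ω
X_C = 1/(ωC) = 4.19 Ω
X = 194 − 4.19 = 190 Ω

190 Ω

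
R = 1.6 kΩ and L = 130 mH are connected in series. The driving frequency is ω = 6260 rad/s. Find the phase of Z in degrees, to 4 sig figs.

26.96°

X_L = ωL = 813.8 Ω
Z = 1600 + j813.8 Ω
|Z| = √(1600² + 813.8²) = 1795 Ω
∠Z = arctan(813.8/1600) = 26.96°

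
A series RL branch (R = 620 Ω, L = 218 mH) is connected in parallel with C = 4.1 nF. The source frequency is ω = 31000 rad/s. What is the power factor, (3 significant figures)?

X_L = ωL = 6760 Ω
X_C = 1/(ωC) = 7870 Ω
Branch 1 (R+jX_L): Z₁ = 620 + j6760 Ω, |Z₁| = 6790 Ω
Branch 2 (−jX_C): Z₂ = −j7870 Ω
Parallel: Z = Z₁Z₂/(Z₁+Z₂), |Z| = 42000 Ω, ∠Z = 55.6°
cos φ = cos(55.6°) = 0.565

0.565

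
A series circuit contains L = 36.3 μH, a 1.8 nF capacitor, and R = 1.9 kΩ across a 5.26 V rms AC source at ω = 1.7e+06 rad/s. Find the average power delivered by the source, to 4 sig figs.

14.28 mW

X_L = ωL = 61.71 Ω
X_C = 1/(ωC) = 326.8 Ω
Net reactance X = X_L − X_C = -265.1 Ω
Z = 1900 − j265.1 Ω
|Z| = √(1900² + 265.1²) = 1918 Ω
∠Z = arctan(-265.1/1900) = -7.943°
I = V/|Z| = 2.742 mA
P = VI cos φ = 5.26 × 0.002742 × cos(-7.943°) = 14.28 mW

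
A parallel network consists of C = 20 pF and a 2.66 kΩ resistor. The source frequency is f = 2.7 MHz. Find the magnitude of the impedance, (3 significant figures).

ω = 2πf = 1.696e+07 rad/s
X_C = 1/(ωC) = 2950 Ω
Parallel: admittances add. Y = 1/R + jωC
Y = (0.000376 + j0.000339) S
|Y| = 0.000506 S → |Z| = 1/|Y| = 1970 Ω, ∠Z = −∠Y = -42.1°

1970 Ω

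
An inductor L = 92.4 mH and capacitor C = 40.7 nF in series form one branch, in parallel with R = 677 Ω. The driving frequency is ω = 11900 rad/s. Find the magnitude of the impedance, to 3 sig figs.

X_L = ωL = 1100 Ω
X_C = 1/(ωC) = 2060 Ω
Branch 1: Z₁ = R = 677 Ω
Branch 2 (series LC): Z₂ = j(X_L − X_C) = −j965 Ω
Parallel: Z = Z₁Z₂/(Z₁+Z₂), |Z| = 554 Ω, ∠Z = -35.0°

554 Ω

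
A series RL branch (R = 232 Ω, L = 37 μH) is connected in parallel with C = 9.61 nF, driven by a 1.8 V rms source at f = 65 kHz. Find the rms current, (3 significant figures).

ω = 2πf = 408400 rad/s
X_L = ωL = 15.1 Ω
X_C = 1/(ωC) = 255 Ω
Branch 1 (R+jX_L): Z₁ = 232 + j15.1 Ω, |Z₁| = 232 Ω
Branch 2 (−jX_C): Z₂ = −j255 Ω
Parallel: Z = Z₁Z₂/(Z₁+Z₂), |Z| = 178 Ω, ∠Z = -40.3°
I = V/|Z| = 1.8/178 = 10.1 mA

10.1 mA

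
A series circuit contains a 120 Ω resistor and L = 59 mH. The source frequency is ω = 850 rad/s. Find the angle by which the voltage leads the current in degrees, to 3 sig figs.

X_L = ωL = 50.1 Ω
Z = 120 + j50.1 Ω
|Z| = √(120² + 50.1²) = 130 Ω
∠Z = arctan(50.1/120) = 22.7°

22.7°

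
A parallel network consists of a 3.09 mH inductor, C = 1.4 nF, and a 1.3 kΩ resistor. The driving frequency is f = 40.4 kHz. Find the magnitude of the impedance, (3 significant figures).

ω = 2πf = 253800 rad/s
X_L = ωL = 784 Ω
X_C = 1/(ωC) = 2810 Ω
Parallel: admittances add. Y = 1/R + 1/(jωL) + jωC
Y = (0.000769 − j0.000920) S
|Y| = 0.00120 S → |Z| = 1/|Y| = 834 Ω, ∠Z = −∠Y = 50.1°

834 Ω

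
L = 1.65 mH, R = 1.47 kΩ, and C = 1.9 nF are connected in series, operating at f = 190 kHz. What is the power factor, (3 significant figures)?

ω = 2πf = 1.194e+06 rad/s
X_L = ωL = 1970 Ω
X_C = 1/(ωC) = 441 Ω
Net reactance X = X_L − X_C = 1530 Ω
Z = 1470 + j1530 Ω
|Z| = √(1470² + 1530²) = 2120 Ω
∠Z = arctan(1530/1470) = 46.1°
cos φ = cos(46.1°) = 0.693

0.693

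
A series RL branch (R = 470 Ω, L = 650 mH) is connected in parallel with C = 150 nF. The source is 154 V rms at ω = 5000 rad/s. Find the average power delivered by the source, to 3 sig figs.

X_L = ωL = 3250 Ω
X_C = 1/(ωC) = 1330 Ω
Branch 1 (R+jX_L): Z₁ = 470 + j3250 Ω, |Z₁| = 3280 Ω
Branch 2 (−jX_C): Z₂ = −j1330 Ω
Parallel: Z = Z₁Z₂/(Z₁+Z₂), |Z| = 2220 Ω, ∠Z = -84.5°
I = V/|Z| = 69.4 mA
P = VI cos φ = 154 × 0.0694 × cos(-84.5°) = 1.03 W

1.03 W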